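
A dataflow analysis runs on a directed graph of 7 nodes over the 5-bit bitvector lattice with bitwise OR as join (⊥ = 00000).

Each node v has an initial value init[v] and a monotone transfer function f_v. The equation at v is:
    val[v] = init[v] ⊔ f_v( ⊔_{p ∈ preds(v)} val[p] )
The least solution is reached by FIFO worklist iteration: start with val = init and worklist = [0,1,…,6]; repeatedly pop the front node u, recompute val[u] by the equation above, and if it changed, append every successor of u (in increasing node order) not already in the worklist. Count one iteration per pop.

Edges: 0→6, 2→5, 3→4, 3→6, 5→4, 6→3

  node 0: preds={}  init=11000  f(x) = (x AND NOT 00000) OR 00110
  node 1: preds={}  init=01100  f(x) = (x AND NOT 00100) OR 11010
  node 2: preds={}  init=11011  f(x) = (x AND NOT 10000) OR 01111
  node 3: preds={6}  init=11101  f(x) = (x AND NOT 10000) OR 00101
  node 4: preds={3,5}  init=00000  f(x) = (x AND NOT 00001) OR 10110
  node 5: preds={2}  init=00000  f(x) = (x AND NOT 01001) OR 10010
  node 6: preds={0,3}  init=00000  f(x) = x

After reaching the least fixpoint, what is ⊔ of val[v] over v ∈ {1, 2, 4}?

11111

Worklist (11 pops):
  #1 pop 0: in=00000 → 11110 (was 11000); enqueue []
  #2 pop 1: in=00000 → 11110 (was 01100); enqueue []
  #3 pop 2: in=00000 → 11111 (was 11011); enqueue []
  #4 pop 3: in=00000 → 11101 (no change)
  #5 pop 4: in=11101 → 11110 (was 00000); enqueue []
  #6 pop 5: in=11111 → 10110 (was 00000); enqueue [4]
  #7 pop 6: in=11111 → 11111 (was 00000); enqueue [3]
  #8 pop 4: in=11111 → 11110 (no change)
  #9 pop 3: in=11111 → 11111 (was 11101); enqueue [4,6]
  #10 pop 4: in=11111 → 11110 (no change)
  #11 pop 6: in=11111 → 11111 (no change)

Fixpoint:
  val[0] = 11110
  val[1] = 11110
  val[2] = 11111
  val[3] = 11111
  val[4] = 11110
  val[5] = 10110
  val[6] = 11111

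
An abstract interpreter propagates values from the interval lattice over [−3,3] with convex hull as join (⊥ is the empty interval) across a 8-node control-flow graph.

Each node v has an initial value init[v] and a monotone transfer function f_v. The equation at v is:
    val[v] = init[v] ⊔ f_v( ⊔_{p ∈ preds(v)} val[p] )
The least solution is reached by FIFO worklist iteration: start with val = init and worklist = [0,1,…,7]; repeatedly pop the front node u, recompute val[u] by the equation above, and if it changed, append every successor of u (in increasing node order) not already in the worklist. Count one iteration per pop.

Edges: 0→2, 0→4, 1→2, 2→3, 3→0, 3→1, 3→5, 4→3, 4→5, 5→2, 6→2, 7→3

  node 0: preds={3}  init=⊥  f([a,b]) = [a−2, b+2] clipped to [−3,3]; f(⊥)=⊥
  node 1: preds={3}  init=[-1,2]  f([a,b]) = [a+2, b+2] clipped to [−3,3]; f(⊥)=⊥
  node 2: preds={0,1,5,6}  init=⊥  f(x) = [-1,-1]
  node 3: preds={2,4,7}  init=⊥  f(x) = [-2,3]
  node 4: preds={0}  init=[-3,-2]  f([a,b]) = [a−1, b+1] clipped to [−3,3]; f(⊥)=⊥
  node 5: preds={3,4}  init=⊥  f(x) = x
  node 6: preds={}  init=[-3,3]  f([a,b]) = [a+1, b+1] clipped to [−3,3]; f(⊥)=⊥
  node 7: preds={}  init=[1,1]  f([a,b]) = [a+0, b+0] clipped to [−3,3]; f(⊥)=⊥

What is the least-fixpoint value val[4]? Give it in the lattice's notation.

[-3,3]

Iteration log — 14 steps:
  step 1. node 0  ⊔preds=⊥  new=⊥  stable
  step 2. node 1  ⊔preds=⊥  new=[-1,2]  stable
  step 3. node 2  ⊔preds=[-3,3]  new=[-1,-1]  old=⊥  +wl: 
  step 4. node 3  ⊔preds=[-3,1]  new=[-2,3]  old=⊥  +wl: 0,1
  step 5. node 4  ⊔preds=⊥  new=[-3,-2]  stable
  step 6. node 5  ⊔preds=[-3,3]  new=[-3,3]  old=⊥  +wl: 2
  step 7. node 6  ⊔preds=⊥  new=[-3,3]  stable
  step 8. node 7  ⊔preds=⊥  new=[1,1]  stable
  step 9. node 0  ⊔preds=[-2,3]  new=[-3,3]  old=⊥  +wl: 4
  step 10. node 1  ⊔preds=[-2,3]  new=[-1,3]  old=[-1,2]  +wl: 
  step 11. node 2  ⊔preds=[-3,3]  new=[-1,-1]  stable
  step 12. node 4  ⊔preds=[-3,3]  new=[-3,3]  old=[-3,-2]  +wl: 3,5
  step 13. node 3  ⊔preds=[-3,3]  new=[-2,3]  stable
  step 14. node 5  ⊔preds=[-3,3]  new=[-3,3]  stable

Least fixpoint reached:
  node 0: [-3,3]
  node 1: [-1,3]
  node 2: [-1,-1]
  node 3: [-2,3]
  node 4: [-3,3]
  node 5: [-3,3]
  node 6: [-3,3]
  node 7: [1,1]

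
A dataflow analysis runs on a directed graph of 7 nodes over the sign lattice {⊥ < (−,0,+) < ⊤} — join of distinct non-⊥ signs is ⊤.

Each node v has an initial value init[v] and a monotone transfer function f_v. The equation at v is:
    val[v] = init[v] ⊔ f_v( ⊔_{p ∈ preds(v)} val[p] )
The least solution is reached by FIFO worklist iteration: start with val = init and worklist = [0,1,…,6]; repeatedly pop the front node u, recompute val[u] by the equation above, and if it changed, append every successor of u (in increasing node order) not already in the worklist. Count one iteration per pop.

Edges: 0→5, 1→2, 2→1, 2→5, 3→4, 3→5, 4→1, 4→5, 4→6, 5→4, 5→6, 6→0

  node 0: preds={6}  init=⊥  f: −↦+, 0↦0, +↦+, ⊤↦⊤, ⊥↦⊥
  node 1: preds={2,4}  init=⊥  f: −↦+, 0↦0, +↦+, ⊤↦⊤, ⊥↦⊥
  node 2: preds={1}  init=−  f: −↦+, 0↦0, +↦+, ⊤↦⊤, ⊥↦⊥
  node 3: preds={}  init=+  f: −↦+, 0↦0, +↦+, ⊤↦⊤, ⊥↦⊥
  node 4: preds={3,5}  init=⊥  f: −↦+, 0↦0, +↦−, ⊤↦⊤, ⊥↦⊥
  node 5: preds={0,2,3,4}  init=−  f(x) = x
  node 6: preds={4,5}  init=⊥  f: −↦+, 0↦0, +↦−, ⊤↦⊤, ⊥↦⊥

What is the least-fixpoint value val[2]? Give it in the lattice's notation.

⊤

Worklist (12 pops):
  #1 pop 0: in=⊥ → ⊥ (no change)
  #2 pop 1: in=− → + (was ⊥); enqueue []
  #3 pop 2: in=+ → ⊤ (was −); enqueue [1]
  #4 pop 3: in=⊥ → + (no change)
  #5 pop 4: in=⊤ → ⊤ (was ⊥); enqueue []
  #6 pop 5: in=⊤ → ⊤ (was −); enqueue [4]
  #7 pop 6: in=⊤ → ⊤ (was ⊥); enqueue [0]
  #8 pop 1: in=⊤ → ⊤ (was +); enqueue [2]
  #9 pop 4: in=⊤ → ⊤ (no change)
  #10 pop 0: in=⊤ → ⊤ (was ⊥); enqueue [5]
  #11 pop 2: in=⊤ → ⊤ (no change)
  #12 pop 5: in=⊤ → ⊤ (no change)

Fixpoint:
  val[0] = ⊤
  val[1] = ⊤
  val[2] = ⊤
  val[3] = +
  val[4] = ⊤
  val[5] = ⊤
  val[6] = ⊤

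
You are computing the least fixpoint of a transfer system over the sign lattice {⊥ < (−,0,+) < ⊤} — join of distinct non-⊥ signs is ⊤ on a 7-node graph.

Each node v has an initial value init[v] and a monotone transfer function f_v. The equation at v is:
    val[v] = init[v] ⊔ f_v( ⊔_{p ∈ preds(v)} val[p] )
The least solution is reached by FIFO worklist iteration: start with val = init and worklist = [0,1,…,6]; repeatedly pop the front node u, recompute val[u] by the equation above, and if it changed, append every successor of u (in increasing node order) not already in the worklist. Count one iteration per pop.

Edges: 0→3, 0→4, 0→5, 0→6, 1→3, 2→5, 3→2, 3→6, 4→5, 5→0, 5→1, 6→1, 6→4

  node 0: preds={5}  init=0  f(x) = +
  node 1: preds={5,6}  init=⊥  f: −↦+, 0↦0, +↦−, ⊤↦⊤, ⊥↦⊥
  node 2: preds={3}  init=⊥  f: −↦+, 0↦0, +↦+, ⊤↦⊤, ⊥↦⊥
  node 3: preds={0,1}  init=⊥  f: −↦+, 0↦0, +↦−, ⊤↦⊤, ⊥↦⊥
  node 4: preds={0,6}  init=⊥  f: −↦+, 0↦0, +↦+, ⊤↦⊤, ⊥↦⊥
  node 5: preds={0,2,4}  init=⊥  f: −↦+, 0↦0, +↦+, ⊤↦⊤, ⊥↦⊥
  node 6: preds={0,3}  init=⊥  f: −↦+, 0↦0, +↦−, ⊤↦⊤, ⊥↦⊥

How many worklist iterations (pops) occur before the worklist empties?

Iteration log — 13 steps:
  step 1. node 0  ⊔preds=⊥  new=⊤  old=0  +wl: 
  step 2. node 1  ⊔preds=⊥  new=⊥  stable
  step 3. node 2  ⊔preds=⊥  new=⊥  stable
  step 4. node 3  ⊔preds=⊤  new=⊤  old=⊥  +wl: 2
  step 5. node 4  ⊔preds=⊤  new=⊤  old=⊥  +wl: 
  step 6. node 5  ⊔preds=⊤  new=⊤  old=⊥  +wl: 0,1
  step 7. node 6  ⊔preds=⊤  new=⊤  old=⊥  +wl: 4
  step 8. node 2  ⊔preds=⊤  new=⊤  old=⊥  +wl: 5
  step 9. node 0  ⊔preds=⊤  new=⊤  stable
  step 10. node 1  ⊔preds=⊤  new=⊤  old=⊥  +wl: 3
  step 11. node 4  ⊔preds=⊤  new=⊤  stable
  step 12. node 5  ⊔preds=⊤  new=⊤  stable
  step 13. node 3  ⊔preds=⊤  new=⊤  stable

Least fixpoint reached:
  node 0: ⊤
  node 1: ⊤
  node 2: ⊤
  node 3: ⊤
  node 4: ⊤
  node 5: ⊤
  node 6: ⊤

13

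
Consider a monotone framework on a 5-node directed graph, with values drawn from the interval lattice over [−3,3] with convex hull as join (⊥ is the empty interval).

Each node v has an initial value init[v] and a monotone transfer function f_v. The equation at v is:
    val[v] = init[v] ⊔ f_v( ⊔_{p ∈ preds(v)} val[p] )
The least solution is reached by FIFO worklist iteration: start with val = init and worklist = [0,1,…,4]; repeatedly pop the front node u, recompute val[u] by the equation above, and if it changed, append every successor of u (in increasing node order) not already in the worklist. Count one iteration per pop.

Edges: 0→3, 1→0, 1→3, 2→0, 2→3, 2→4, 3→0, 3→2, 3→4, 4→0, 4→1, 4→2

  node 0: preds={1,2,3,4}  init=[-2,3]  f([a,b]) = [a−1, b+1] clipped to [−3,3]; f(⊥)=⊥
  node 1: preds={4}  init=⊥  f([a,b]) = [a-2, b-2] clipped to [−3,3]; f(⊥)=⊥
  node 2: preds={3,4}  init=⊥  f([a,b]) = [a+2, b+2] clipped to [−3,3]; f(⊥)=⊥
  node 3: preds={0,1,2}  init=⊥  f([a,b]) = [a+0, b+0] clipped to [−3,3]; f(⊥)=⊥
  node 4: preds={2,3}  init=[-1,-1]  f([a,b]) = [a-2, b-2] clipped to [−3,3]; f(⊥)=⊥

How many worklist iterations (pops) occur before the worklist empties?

Iteration log — 11 steps:
  step 1. node 0  ⊔preds=[-1,-1]  new=[-2,3]  stable
  step 2. node 1  ⊔preds=[-1,-1]  new=[-3,-3]  old=⊥  +wl: 0
  step 3. node 2  ⊔preds=[-1,-1]  new=[1,1]  old=⊥  +wl: 
  step 4. node 3  ⊔preds=[-3,3]  new=[-3,3]  old=⊥  +wl: 2
  step 5. node 4  ⊔preds=[-3,3]  new=[-3,1]  old=[-1,-1]  +wl: 1
  step 6. node 0  ⊔preds=[-3,3]  new=[-3,3]  old=[-2,3]  +wl: 3
  step 7. node 2  ⊔preds=[-3,3]  new=[-1,3]  old=[1,1]  +wl: 0,4
  step 8. node 1  ⊔preds=[-3,1]  new=[-3,-1]  old=[-3,-3]  +wl: 
  step 9. node 3  ⊔preds=[-3,3]  new=[-3,3]  stable
  step 10. node 0  ⊔preds=[-3,3]  new=[-3,3]  stable
  step 11. node 4  ⊔preds=[-3,3]  new=[-3,1]  stable

Least fixpoint reached:
  node 0: [-3,3]
  node 1: [-3,-1]
  node 2: [-1,3]
  node 3: [-3,3]
  node 4: [-3,1]

11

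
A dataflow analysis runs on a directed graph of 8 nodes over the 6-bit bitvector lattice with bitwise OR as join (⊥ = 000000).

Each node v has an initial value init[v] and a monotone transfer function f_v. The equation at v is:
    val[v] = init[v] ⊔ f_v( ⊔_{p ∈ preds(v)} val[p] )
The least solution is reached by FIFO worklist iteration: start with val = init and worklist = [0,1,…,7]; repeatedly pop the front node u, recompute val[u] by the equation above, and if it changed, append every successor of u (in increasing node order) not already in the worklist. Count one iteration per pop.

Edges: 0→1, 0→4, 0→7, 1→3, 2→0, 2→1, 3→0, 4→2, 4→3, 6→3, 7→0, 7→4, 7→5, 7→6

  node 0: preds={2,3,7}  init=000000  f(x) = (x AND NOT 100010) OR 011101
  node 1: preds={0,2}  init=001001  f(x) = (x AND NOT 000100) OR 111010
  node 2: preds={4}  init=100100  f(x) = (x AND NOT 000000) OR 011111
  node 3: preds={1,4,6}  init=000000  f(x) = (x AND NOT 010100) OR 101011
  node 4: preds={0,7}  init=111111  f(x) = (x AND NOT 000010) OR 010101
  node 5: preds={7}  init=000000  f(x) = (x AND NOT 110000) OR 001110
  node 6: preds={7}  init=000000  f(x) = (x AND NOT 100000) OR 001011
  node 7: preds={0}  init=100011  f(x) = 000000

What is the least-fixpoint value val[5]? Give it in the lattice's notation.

001111

Trace (11 dequeues):
  [1] u=0 | in 100111 | out 011101 | prev 000000 | push {}
  [2] u=1 | in 111101 | out 111011 | prev 001001 | push {}
  [3] u=2 | in 111111 | out 111111 | prev 100100 | push {0,1}
  [4] u=3 | in 111111 | out 101011 | prev 000000 | push {}
  [5] u=4 | in 111111 | out 111111 | ==
  [6] u=5 | in 100011 | out 001111 | prev 000000 | push {}
  [7] u=6 | in 100011 | out 001011 | prev 000000 | push {3}
  [8] u=7 | in 011101 | out 100011 | ==
  [9] u=0 | in 111111 | out 011101 | ==
  [10] u=1 | in 111111 | out 111011 | ==
  [11] u=3 | in 111111 | out 101011 | ==

Converged values:
  [0] 011101
  [1] 111011
  [2] 111111
  [3] 101011
  [4] 111111
  [5] 001111
  [6] 001011
  [7] 100011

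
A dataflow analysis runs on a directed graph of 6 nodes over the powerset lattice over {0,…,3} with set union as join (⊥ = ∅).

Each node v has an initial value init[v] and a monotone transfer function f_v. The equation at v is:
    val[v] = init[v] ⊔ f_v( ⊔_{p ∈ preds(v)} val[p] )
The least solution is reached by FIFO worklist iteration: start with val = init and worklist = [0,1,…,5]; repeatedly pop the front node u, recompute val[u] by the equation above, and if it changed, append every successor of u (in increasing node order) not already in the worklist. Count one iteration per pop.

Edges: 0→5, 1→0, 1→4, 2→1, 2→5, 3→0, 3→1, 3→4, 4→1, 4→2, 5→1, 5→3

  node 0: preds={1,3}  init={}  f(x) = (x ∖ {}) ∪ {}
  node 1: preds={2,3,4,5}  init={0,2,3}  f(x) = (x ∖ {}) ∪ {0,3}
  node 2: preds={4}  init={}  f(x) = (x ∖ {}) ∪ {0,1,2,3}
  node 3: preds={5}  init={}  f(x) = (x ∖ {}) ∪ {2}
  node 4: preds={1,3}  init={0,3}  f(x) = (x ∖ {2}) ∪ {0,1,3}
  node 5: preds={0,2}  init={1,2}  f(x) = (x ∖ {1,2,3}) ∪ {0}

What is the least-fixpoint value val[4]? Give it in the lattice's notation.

Iteration log — 14 steps:
  step 1. node 0  ⊔preds={0,2,3}  new={0,2,3}  old={}  +wl: 
  step 2. node 1  ⊔preds={0,1,2,3}  new={0,1,2,3}  old={0,2,3}  +wl: 0
  step 3. node 2  ⊔preds={0,3}  new={0,1,2,3}  old={}  +wl: 1
  step 4. node 3  ⊔preds={1,2}  new={1,2}  old={}  +wl: 
  step 5. node 4  ⊔preds={0,1,2,3}  new={0,1,3}  old={0,3}  +wl: 2
  step 6. node 5  ⊔preds={0,1,2,3}  new={0,1,2}  old={1,2}  +wl: 3
  step 7. node 0  ⊔preds={0,1,2,3}  new={0,1,2,3}  old={0,2,3}  +wl: 5
  step 8. node 1  ⊔preds={0,1,2,3}  new={0,1,2,3}  stable
  step 9. node 2  ⊔preds={0,1,3}  new={0,1,2,3}  stable
  step 10. node 3  ⊔preds={0,1,2}  new={0,1,2}  old={1,2}  +wl: 0,1,4
  step 11. node 5  ⊔preds={0,1,2,3}  new={0,1,2}  stable
  step 12. node 0  ⊔preds={0,1,2,3}  new={0,1,2,3}  stable
  step 13. node 1  ⊔preds={0,1,2,3}  new={0,1,2,3}  stable
  step 14. node 4  ⊔preds={0,1,2,3}  new={0,1,3}  stable

Least fixpoint reached:
  node 0: {0,1,2,3}
  node 1: {0,1,2,3}
  node 2: {0,1,2,3}
  node 3: {0,1,2}
  node 4: {0,1,3}
  node 5: {0,1,2}

{0,1,3}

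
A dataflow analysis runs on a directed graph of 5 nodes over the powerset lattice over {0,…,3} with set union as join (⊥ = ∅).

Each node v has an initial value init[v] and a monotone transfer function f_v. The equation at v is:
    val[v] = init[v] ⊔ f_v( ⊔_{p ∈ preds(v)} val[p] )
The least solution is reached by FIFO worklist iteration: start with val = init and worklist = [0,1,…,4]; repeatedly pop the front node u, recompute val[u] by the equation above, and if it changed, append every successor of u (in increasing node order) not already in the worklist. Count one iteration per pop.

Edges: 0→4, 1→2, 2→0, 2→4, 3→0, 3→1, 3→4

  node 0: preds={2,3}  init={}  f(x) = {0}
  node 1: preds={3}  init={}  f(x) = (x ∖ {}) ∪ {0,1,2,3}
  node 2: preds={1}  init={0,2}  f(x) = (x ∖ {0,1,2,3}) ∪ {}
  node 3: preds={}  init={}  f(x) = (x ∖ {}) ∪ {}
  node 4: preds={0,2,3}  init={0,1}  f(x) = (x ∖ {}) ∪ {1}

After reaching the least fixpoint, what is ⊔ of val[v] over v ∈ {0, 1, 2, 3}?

{0,1,2,3}

Trace (5 dequeues):
  [1] u=0 | in {0,2} | out {0} | prev {} | push {}
  [2] u=1 | in {} | out {0,1,2,3} | prev {} | push {}
  [3] u=2 | in {0,1,2,3} | out {0,2} | ==
  [4] u=3 | in {} | out {} | ==
  [5] u=4 | in {0,2} | out {0,1,2} | prev {0,1} | push {}

Converged values:
  [0] {0}
  [1] {0,1,2,3}
  [2] {0,2}
  [3] {}
  [4] {0,1,2}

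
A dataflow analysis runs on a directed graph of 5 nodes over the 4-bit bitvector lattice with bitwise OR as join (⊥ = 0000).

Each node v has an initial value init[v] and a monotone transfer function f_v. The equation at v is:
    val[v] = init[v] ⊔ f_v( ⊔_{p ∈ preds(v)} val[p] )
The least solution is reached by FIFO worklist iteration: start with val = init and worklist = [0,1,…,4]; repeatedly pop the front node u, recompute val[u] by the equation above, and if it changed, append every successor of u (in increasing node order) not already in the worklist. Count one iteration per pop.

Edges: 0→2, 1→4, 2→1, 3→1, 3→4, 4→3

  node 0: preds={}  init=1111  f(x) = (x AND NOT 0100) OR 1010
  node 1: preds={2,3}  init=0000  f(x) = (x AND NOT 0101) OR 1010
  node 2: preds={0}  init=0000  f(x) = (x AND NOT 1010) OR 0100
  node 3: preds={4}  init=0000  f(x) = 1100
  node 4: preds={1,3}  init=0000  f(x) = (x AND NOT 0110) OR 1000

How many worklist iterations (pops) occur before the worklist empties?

Worklist (7 pops):
  #1 pop 0: in=0000 → 1111 (no change)
  #2 pop 1: in=0000 → 1010 (was 0000); enqueue []
  #3 pop 2: in=1111 → 0101 (was 0000); enqueue [1]
  #4 pop 3: in=0000 → 1100 (was 0000); enqueue []
  #5 pop 4: in=1110 → 1000 (was 0000); enqueue [3]
  #6 pop 1: in=1101 → 1010 (no change)
  #7 pop 3: in=1000 → 1100 (no change)

Fixpoint:
  val[0] = 1111
  val[1] = 1010
  val[2] = 0101
  val[3] = 1100
  val[4] = 1000

7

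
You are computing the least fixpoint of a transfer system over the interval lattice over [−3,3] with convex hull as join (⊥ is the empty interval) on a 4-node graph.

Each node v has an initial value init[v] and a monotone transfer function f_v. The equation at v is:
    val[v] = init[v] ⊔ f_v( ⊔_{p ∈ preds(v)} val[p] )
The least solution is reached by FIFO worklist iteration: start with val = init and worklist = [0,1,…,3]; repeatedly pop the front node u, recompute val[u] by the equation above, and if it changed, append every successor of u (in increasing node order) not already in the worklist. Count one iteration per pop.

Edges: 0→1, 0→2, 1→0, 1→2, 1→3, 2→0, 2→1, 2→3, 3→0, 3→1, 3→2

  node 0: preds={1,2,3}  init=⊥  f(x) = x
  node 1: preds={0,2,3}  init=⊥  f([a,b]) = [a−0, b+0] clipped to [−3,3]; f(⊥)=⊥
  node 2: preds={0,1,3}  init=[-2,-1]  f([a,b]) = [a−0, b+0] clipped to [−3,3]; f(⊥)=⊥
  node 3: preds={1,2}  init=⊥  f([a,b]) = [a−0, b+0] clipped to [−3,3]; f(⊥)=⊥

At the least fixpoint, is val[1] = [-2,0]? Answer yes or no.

no

Trace (7 dequeues):
  [1] u=0 | in [-2,-1] | out [-2,-1] | prev ⊥ | push {}
  [2] u=1 | in [-2,-1] | out [-2,-1] | prev ⊥ | push {0}
  [3] u=2 | in [-2,-1] | out [-2,-1] | ==
  [4] u=3 | in [-2,-1] | out [-2,-1] | prev ⊥ | push {1,2}
  [5] u=0 | in [-2,-1] | out [-2,-1] | ==
  [6] u=1 | in [-2,-1] | out [-2,-1] | ==
  [7] u=2 | in [-2,-1] | out [-2,-1] | ==

Converged values:
  [0] [-2,-1]
  [1] [-2,-1]
  [2] [-2,-1]
  [3] [-2,-1]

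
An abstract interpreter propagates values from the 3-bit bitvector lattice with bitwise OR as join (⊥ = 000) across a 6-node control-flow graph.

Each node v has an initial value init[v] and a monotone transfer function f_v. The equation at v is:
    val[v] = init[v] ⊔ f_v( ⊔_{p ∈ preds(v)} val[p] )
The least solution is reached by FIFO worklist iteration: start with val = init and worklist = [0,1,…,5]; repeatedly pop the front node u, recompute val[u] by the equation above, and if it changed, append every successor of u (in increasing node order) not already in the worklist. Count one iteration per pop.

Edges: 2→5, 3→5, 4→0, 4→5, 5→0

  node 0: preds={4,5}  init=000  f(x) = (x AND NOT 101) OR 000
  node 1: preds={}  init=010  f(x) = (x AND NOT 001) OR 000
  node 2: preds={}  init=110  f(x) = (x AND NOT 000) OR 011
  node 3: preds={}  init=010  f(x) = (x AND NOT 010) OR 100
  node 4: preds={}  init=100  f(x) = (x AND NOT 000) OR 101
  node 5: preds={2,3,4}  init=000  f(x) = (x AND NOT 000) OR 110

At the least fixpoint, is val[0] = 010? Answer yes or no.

yes

Iteration log — 7 steps:
  step 1. node 0  ⊔preds=100  new=000  stable
  step 2. node 1  ⊔preds=000  new=010  stable
  step 3. node 2  ⊔preds=000  new=111  old=110  +wl: 
  step 4. node 3  ⊔preds=000  new=110  old=010  +wl: 
  step 5. node 4  ⊔preds=000  new=101  old=100  +wl: 0
  step 6. node 5  ⊔preds=111  new=111  old=000  +wl: 
  step 7. node 0  ⊔preds=111  new=010  old=000  +wl: 

Least fixpoint reached:
  node 0: 010
  node 1: 010
  node 2: 111
  node 3: 110
  node 4: 101
  node 5: 111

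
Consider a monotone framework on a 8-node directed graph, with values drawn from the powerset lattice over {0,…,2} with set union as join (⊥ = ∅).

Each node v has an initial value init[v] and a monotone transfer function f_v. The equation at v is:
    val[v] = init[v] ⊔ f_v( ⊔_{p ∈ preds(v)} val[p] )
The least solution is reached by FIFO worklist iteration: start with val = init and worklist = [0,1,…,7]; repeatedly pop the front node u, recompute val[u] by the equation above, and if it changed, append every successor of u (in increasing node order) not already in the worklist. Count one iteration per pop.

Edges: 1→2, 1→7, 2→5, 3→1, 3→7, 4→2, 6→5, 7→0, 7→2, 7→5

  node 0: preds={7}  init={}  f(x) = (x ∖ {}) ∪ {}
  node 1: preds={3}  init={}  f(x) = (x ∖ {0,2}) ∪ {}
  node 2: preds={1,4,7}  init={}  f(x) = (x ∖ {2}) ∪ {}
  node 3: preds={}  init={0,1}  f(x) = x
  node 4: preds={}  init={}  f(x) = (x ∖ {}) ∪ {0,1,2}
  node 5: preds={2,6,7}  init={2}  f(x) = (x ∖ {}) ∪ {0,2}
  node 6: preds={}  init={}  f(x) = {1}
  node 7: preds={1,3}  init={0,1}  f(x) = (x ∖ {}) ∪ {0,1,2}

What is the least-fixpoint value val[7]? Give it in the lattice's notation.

{0,1,2}

Worklist (11 pops):
  #1 pop 0: in={0,1} → {0,1} (was {}); enqueue []
  #2 pop 1: in={0,1} → {1} (was {}); enqueue []
  #3 pop 2: in={0,1} → {0,1} (was {}); enqueue []
  #4 pop 3: in={} → {0,1} (no change)
  #5 pop 4: in={} → {0,1,2} (was {}); enqueue [2]
  #6 pop 5: in={0,1} → {0,1,2} (was {2}); enqueue []
  #7 pop 6: in={} → {1} (was {}); enqueue [5]
  #8 pop 7: in={0,1} → {0,1,2} (was {0,1}); enqueue [0]
  #9 pop 2: in={0,1,2} → {0,1} (no change)
  #10 pop 5: in={0,1,2} → {0,1,2} (no change)
  #11 pop 0: in={0,1,2} → {0,1,2} (was {0,1}); enqueue []

Fixpoint:
  val[0] = {0,1,2}
  val[1] = {1}
  val[2] = {0,1}
  val[3] = {0,1}
  val[4] = {0,1,2}
  val[5] = {0,1,2}
  val[6] = {1}
  val[7] = {0,1,2}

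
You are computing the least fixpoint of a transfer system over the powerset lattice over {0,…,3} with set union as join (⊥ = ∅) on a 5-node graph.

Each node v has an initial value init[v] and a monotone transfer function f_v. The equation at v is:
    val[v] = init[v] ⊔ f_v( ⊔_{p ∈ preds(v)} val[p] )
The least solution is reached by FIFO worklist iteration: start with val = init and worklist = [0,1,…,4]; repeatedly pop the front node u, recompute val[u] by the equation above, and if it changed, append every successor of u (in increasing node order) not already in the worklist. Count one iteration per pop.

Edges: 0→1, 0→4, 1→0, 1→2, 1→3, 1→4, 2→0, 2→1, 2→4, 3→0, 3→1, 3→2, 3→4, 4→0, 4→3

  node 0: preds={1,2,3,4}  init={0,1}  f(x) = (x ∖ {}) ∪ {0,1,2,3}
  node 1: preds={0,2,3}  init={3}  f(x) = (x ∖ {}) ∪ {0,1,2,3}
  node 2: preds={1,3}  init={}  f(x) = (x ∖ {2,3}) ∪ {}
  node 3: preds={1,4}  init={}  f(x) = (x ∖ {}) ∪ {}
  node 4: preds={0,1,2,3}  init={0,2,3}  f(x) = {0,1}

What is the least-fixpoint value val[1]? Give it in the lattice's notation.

Worklist (9 pops):
  #1 pop 0: in={0,2,3} → {0,1,2,3} (was {0,1}); enqueue []
  #2 pop 1: in={0,1,2,3} → {0,1,2,3} (was {3}); enqueue [0]
  #3 pop 2: in={0,1,2,3} → {0,1} (was {}); enqueue [1]
  #4 pop 3: in={0,1,2,3} → {0,1,2,3} (was {}); enqueue [2]
  #5 pop 4: in={0,1,2,3} → {0,1,2,3} (was {0,2,3}); enqueue [3]
  #6 pop 0: in={0,1,2,3} → {0,1,2,3} (no change)
  #7 pop 1: in={0,1,2,3} → {0,1,2,3} (no change)
  #8 pop 2: in={0,1,2,3} → {0,1} (no change)
  #9 pop 3: in={0,1,2,3} → {0,1,2,3} (no change)

Fixpoint:
  val[0] = {0,1,2,3}
  val[1] = {0,1,2,3}
  val[2] = {0,1}
  val[3] = {0,1,2,3}
  val[4] = {0,1,2,3}

{0,1,2,3}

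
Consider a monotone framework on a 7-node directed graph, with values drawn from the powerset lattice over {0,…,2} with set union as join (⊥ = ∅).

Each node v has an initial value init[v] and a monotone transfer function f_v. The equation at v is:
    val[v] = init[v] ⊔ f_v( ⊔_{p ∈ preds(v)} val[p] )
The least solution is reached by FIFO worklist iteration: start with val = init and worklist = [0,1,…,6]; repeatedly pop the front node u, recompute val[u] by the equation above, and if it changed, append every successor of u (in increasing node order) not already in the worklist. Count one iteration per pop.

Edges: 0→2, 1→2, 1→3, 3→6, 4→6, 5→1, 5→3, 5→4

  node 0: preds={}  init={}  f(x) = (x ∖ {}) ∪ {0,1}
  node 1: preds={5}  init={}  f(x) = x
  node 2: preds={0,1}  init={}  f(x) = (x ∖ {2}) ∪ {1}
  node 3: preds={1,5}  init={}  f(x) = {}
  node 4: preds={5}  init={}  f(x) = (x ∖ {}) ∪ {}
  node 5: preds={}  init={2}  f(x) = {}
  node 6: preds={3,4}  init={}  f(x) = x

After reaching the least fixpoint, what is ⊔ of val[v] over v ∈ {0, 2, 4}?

{0,1,2}

Worklist (7 pops):
  #1 pop 0: in={} → {0,1} (was {}); enqueue []
  #2 pop 1: in={2} → {2} (was {}); enqueue []
  #3 pop 2: in={0,1,2} → {0,1} (was {}); enqueue []
  #4 pop 3: in={2} → {} (no change)
  #5 pop 4: in={2} → {2} (was {}); enqueue []
  #6 pop 5: in={} → {2} (no change)
  #7 pop 6: in={2} → {2} (was {}); enqueue []

Fixpoint:
  val[0] = {0,1}
  val[1] = {2}
  val[2] = {0,1}
  val[3] = {}
  val[4] = {2}
  val[5] = {2}
  val[6] = {2}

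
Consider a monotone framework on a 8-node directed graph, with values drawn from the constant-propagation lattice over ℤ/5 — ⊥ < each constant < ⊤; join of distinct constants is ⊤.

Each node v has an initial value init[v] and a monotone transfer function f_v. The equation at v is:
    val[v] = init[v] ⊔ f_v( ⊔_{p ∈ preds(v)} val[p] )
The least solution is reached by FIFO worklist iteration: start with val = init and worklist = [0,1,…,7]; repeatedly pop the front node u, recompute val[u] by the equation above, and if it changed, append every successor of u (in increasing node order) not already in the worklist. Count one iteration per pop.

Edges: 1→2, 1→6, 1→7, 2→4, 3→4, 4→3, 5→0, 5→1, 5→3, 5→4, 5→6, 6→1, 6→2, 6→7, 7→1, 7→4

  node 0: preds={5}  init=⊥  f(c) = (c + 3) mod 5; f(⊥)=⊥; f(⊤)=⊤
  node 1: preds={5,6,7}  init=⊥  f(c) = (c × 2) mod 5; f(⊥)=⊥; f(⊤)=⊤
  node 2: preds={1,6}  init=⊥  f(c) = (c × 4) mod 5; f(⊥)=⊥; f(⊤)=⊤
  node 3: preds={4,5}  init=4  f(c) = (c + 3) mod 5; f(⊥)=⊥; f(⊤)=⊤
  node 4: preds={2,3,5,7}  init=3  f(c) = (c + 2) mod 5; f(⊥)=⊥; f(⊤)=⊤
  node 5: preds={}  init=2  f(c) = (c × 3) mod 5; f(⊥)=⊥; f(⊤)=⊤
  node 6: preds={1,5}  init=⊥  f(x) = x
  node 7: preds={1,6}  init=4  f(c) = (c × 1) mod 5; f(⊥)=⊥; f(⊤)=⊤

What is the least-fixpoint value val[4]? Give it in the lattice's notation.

Iteration log — 12 steps:
  step 1. node 0  ⊔preds=2  new=0  old=⊥  +wl: 
  step 2. node 1  ⊔preds=⊤  new=⊤  old=⊥  +wl: 
  step 3. node 2  ⊔preds=⊤  new=⊤  old=⊥  +wl: 
  step 4. node 3  ⊔preds=⊤  new=⊤  old=4  +wl: 
  step 5. node 4  ⊔preds=⊤  new=⊤  old=3  +wl: 3
  step 6. node 5  ⊔preds=⊥  new=2  stable
  step 7. node 6  ⊔preds=⊤  new=⊤  old=⊥  +wl: 1,2
  step 8. node 7  ⊔preds=⊤  new=⊤  old=4  +wl: 4
  step 9. node 3  ⊔preds=⊤  new=⊤  stable
  step 10. node 1  ⊔preds=⊤  new=⊤  stable
  step 11. node 2  ⊔preds=⊤  new=⊤  stable
  step 12. node 4  ⊔preds=⊤  new=⊤  stable

Least fixpoint reached:
  node 0: 0
  node 1: ⊤
  node 2: ⊤
  node 3: ⊤
  node 4: ⊤
  node 5: 2
  node 6: ⊤
  node 7: ⊤

⊤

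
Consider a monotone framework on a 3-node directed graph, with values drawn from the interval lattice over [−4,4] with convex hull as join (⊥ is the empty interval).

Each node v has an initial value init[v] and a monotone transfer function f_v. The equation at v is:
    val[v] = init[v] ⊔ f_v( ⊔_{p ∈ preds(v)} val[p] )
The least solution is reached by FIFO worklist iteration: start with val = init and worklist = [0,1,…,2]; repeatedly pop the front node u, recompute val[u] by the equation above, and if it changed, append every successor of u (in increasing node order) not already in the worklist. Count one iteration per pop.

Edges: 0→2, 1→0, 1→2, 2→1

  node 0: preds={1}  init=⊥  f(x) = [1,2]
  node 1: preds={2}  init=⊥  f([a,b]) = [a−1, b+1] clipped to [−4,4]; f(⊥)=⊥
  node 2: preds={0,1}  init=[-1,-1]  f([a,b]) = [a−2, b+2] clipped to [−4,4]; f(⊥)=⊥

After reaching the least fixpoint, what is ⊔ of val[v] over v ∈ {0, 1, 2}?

[-4,4]

Worklist (7 pops):
  #1 pop 0: in=⊥ → [1,2] (was ⊥); enqueue []
  #2 pop 1: in=[-1,-1] → [-2,0] (was ⊥); enqueue [0]
  #3 pop 2: in=[-2,2] → [-4,4] (was [-1,-1]); enqueue [1]
  #4 pop 0: in=[-2,0] → [1,2] (no change)
  #5 pop 1: in=[-4,4] → [-4,4] (was [-2,0]); enqueue [0,2]
  #6 pop 0: in=[-4,4] → [1,2] (no change)
  #7 pop 2: in=[-4,4] → [-4,4] (no change)

Fixpoint:
  val[0] = [1,2]
  val[1] = [-4,4]
  val[2] = [-4,4]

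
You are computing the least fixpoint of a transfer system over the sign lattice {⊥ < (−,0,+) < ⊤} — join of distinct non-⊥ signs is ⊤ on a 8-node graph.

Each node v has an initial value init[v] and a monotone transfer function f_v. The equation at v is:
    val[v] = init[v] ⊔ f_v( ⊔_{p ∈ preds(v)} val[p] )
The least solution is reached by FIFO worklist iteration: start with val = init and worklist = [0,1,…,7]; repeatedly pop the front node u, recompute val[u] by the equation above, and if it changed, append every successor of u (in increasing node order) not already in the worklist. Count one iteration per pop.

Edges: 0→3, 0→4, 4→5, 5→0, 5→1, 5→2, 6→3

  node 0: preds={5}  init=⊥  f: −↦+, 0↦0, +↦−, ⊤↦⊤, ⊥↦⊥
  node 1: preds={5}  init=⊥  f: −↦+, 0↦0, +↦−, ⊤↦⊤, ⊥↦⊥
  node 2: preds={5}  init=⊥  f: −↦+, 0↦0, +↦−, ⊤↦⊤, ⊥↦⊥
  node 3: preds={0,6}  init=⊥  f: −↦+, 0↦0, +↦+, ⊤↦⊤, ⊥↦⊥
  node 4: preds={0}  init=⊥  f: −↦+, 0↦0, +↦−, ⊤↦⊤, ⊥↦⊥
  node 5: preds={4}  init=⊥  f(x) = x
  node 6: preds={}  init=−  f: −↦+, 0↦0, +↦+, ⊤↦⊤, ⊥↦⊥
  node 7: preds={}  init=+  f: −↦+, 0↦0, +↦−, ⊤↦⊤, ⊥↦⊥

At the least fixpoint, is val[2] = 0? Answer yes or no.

Worklist (8 pops):
  #1 pop 0: in=⊥ → ⊥ (no change)
  #2 pop 1: in=⊥ → ⊥ (no change)
  #3 pop 2: in=⊥ → ⊥ (no change)
  #4 pop 3: in=− → + (was ⊥); enqueue []
  #5 pop 4: in=⊥ → ⊥ (no change)
  #6 pop 5: in=⊥ → ⊥ (no change)
  #7 pop 6: in=⊥ → − (no change)
  #8 pop 7: in=⊥ → + (no change)

Fixpoint:
  val[0] = ⊥
  val[1] = ⊥
  val[2] = ⊥
  val[3] = +
  val[4] = ⊥
  val[5] = ⊥
  val[6] = −
  val[7] = +

no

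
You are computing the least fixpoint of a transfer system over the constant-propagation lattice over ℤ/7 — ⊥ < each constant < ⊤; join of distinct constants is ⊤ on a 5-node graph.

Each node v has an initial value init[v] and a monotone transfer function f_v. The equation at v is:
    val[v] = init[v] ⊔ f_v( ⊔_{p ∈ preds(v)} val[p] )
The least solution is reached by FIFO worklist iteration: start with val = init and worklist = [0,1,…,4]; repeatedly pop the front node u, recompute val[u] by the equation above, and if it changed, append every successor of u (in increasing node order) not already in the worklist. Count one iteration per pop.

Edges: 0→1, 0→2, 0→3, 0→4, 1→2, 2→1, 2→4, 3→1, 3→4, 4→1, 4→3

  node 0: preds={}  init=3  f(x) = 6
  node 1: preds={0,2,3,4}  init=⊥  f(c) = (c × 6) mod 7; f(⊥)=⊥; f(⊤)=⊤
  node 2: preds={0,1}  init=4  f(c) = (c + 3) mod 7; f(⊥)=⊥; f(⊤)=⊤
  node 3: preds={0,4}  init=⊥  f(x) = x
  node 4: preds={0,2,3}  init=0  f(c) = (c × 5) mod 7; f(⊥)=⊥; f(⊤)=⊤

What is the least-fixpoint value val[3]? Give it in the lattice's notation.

⊤

Iteration log — 7 steps:
  step 1. node 0  ⊔preds=⊥  new=⊤  old=3  +wl: 
  step 2. node 1  ⊔preds=⊤  new=⊤  old=⊥  +wl: 
  step 3. node 2  ⊔preds=⊤  new=⊤  old=4  +wl: 1
  step 4. node 3  ⊔preds=⊤  new=⊤  old=⊥  +wl: 
  step 5. node 4  ⊔preds=⊤  new=⊤  old=0  +wl: 3
  step 6. node 1  ⊔preds=⊤  new=⊤  stable
  step 7. node 3  ⊔preds=⊤  new=⊤  stable

Least fixpoint reached:
  node 0: ⊤
  node 1: ⊤
  node 2: ⊤
  node 3: ⊤
  node 4: ⊤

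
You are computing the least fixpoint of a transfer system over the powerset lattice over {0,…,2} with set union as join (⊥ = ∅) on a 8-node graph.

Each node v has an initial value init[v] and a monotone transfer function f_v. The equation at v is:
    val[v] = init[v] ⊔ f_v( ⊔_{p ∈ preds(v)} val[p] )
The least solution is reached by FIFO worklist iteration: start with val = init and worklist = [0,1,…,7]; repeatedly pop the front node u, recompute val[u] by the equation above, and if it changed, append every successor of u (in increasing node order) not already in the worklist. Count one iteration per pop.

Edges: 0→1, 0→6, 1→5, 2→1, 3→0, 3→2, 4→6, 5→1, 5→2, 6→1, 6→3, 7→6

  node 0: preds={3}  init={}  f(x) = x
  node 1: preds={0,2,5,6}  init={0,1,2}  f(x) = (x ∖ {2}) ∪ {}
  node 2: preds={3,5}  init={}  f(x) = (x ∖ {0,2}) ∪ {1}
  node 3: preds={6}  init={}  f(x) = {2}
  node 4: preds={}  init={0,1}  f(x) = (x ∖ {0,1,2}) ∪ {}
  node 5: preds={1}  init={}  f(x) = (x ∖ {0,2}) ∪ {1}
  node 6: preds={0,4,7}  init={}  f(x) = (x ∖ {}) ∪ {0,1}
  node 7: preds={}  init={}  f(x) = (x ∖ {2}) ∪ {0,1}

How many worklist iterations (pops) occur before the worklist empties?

15

Worklist (15 pops):
  #1 pop 0: in={} → {} (no change)
  #2 pop 1: in={} → {0,1,2} (no change)
  #3 pop 2: in={} → {1} (was {}); enqueue [1]
  #4 pop 3: in={} → {2} (was {}); enqueue [0,2]
  #5 pop 4: in={} → {0,1} (no change)
  #6 pop 5: in={0,1,2} → {1} (was {}); enqueue []
  #7 pop 6: in={0,1} → {0,1} (was {}); enqueue [3]
  #8 pop 7: in={} → {0,1} (was {}); enqueue [6]
  #9 pop 1: in={0,1} → {0,1,2} (no change)
  #10 pop 0: in={2} → {2} (was {}); enqueue [1]
  #11 pop 2: in={1,2} → {1} (no change)
  #12 pop 3: in={0,1} → {2} (no change)
  #13 pop 6: in={0,1,2} → {0,1,2} (was {0,1}); enqueue [3]
  #14 pop 1: in={0,1,2} → {0,1,2} (no change)
  #15 pop 3: in={0,1,2} → {2} (no change)

Fixpoint:
  val[0] = {2}
  val[1] = {0,1,2}
  val[2] = {1}
  val[3] = {2}
  val[4] = {0,1}
  val[5] = {1}
  val[6] = {0,1,2}
  val[7] = {0,1}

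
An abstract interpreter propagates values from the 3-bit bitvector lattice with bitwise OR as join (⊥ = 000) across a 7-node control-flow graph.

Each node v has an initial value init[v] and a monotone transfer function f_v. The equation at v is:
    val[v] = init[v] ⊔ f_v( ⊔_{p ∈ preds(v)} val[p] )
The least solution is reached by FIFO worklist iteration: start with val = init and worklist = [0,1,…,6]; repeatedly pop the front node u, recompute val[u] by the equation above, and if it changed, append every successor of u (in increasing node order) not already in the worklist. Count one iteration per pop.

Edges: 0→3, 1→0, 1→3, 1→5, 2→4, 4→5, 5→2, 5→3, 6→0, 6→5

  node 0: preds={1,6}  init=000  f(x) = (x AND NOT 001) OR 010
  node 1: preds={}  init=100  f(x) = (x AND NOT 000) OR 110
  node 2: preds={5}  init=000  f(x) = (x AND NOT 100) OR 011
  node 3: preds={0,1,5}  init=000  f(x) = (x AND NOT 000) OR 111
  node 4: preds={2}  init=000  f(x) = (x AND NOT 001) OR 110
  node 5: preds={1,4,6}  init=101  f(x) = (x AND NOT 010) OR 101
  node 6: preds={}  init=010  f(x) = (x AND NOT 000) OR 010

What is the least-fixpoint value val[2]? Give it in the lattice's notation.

011

Trace (8 dequeues):
  [1] u=0 | in 110 | out 110 | prev 000 | push {}
  [2] u=1 | in 000 | out 110 | prev 100 | push {0}
  [3] u=2 | in 101 | out 011 | prev 000 | push {}
  [4] u=3 | in 111 | out 111 | prev 000 | push {}
  [5] u=4 | in 011 | out 110 | prev 000 | push {}
  [6] u=5 | in 110 | out 101 | ==
  [7] u=6 | in 000 | out 010 | ==
  [8] u=0 | in 110 | out 110 | ==

Converged values:
  [0] 110
  [1] 110
  [2] 011
  [3] 111
  [4] 110
  [5] 101
  [6] 010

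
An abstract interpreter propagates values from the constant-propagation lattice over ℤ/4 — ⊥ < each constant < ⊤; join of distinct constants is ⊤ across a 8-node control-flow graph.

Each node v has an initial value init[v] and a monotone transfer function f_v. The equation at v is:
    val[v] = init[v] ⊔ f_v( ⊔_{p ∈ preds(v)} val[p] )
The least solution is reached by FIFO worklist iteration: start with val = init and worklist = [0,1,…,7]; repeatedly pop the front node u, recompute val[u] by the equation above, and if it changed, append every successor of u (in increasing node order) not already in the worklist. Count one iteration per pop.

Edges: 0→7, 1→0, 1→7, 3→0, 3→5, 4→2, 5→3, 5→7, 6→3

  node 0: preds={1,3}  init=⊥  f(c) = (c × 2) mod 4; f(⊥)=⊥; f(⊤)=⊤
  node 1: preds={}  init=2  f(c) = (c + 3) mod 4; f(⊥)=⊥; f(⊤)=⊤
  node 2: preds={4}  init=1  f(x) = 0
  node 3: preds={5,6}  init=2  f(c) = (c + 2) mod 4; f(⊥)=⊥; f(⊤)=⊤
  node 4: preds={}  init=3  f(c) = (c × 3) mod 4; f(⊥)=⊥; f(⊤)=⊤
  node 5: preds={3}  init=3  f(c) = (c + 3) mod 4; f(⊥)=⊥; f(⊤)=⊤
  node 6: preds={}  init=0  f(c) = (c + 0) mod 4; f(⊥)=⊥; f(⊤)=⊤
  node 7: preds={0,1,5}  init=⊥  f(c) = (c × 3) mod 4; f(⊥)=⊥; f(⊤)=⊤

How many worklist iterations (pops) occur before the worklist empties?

Iteration log — 11 steps:
  step 1. node 0  ⊔preds=2  new=0  old=⊥  +wl: 
  step 2. node 1  ⊔preds=⊥  new=2  stable
  step 3. node 2  ⊔preds=3  new=⊤  old=1  +wl: 
  step 4. node 3  ⊔preds=⊤  new=⊤  old=2  +wl: 0
  step 5. node 4  ⊔preds=⊥  new=3  stable
  step 6. node 5  ⊔preds=⊤  new=⊤  old=3  +wl: 3
  step 7. node 6  ⊔preds=⊥  new=0  stable
  step 8. node 7  ⊔preds=⊤  new=⊤  old=⊥  +wl: 
  step 9. node 0  ⊔preds=⊤  new=⊤  old=0  +wl: 7
  step 10. node 3  ⊔preds=⊤  new=⊤  stable
  step 11. node 7  ⊔preds=⊤  new=⊤  stable

Least fixpoint reached:
  node 0: ⊤
  node 1: 2
  node 2: ⊤
  node 3: ⊤
  node 4: 3
  node 5: ⊤
  node 6: 0
  node 7: ⊤

11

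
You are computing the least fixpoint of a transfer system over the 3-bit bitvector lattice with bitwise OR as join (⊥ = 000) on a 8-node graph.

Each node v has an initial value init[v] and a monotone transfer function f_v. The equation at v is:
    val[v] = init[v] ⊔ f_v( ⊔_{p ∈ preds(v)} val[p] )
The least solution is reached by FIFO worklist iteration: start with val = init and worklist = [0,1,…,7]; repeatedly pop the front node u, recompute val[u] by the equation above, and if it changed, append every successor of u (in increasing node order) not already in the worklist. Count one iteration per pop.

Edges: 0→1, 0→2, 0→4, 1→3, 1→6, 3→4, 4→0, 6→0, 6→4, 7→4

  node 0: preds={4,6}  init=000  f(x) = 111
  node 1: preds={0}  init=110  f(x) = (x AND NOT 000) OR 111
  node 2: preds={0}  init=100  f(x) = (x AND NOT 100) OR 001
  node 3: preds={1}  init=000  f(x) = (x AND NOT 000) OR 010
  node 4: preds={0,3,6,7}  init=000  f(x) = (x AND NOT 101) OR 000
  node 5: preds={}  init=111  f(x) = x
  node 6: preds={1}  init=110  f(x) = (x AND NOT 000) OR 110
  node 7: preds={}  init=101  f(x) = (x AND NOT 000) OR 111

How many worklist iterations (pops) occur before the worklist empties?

Iteration log — 10 steps:
  step 1. node 0  ⊔preds=110  new=111  old=000  +wl: 
  step 2. node 1  ⊔preds=111  new=111  old=110  +wl: 
  step 3. node 2  ⊔preds=111  new=111  old=100  +wl: 
  step 4. node 3  ⊔preds=111  new=111  old=000  +wl: 
  step 5. node 4  ⊔preds=111  new=010  old=000  +wl: 0
  step 6. node 5  ⊔preds=000  new=111  stable
  step 7. node 6  ⊔preds=111  new=111  old=110  +wl: 4
  step 8. node 7  ⊔preds=000  new=111  old=101  +wl: 
  step 9. node 0  ⊔preds=111  new=111  stable
  step 10. node 4  ⊔preds=111  new=010  stable

Least fixpoint reached:
  node 0: 111
  node 1: 111
  node 2: 111
  node 3: 111
  node 4: 010
  node 5: 111
  node 6: 111
  node 7: 111

10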